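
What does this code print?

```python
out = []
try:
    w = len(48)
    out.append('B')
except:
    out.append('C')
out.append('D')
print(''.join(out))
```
CD

Exception raised in try, caught by bare except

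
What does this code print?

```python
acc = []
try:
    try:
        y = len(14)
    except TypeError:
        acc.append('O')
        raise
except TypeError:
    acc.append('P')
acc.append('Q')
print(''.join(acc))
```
OPQ

raise without argument re-raises current exception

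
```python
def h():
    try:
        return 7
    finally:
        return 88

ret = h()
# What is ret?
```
88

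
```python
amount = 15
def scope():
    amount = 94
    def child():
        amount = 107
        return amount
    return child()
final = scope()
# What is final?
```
107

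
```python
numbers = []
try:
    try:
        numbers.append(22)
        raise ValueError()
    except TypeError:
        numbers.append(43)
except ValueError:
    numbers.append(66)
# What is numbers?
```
[22, 66]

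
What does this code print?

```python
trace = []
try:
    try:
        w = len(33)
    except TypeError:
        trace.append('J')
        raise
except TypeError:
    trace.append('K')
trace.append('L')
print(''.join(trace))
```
JKL

raise without argument re-raises current exception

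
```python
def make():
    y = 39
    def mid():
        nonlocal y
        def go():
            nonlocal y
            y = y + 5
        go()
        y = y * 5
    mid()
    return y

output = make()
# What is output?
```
220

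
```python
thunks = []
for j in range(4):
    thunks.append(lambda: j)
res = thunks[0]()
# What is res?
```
3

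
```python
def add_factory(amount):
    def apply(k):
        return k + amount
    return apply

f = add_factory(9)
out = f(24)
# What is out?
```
33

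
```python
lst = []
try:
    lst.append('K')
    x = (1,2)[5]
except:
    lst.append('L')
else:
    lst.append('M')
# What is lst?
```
['K', 'L']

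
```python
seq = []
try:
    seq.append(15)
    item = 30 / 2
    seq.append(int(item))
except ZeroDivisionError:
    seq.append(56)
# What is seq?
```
[15, 15]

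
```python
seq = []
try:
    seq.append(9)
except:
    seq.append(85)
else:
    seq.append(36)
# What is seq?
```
[9, 36]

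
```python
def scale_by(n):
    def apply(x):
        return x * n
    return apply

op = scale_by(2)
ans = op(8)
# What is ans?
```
16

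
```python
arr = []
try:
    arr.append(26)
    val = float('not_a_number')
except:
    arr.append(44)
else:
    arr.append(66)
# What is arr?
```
[26, 44]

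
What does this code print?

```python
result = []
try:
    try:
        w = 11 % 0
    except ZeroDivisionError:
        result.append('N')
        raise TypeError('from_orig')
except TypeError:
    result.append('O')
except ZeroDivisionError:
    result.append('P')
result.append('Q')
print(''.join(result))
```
NOQ

TypeError raised and caught, original ZeroDivisionError not re-raised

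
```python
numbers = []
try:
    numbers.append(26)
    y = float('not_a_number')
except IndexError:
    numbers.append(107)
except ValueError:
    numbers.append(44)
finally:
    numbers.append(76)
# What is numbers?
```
[26, 44, 76]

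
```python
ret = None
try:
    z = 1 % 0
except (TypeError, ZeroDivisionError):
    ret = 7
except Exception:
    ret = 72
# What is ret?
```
7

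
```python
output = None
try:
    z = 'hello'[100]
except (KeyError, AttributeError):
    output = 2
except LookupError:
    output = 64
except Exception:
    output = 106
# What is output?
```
64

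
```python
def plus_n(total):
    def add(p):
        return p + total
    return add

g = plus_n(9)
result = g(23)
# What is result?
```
32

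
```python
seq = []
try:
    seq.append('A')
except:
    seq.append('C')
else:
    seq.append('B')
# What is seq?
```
['A', 'B']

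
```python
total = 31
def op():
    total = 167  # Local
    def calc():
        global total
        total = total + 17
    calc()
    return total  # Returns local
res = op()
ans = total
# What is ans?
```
48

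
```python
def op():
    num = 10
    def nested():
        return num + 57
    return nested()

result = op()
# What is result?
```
67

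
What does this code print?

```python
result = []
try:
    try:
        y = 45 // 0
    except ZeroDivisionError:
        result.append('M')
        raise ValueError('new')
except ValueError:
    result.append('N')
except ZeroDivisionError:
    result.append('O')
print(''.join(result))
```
MN

New ValueError raised, caught by outer ValueError handler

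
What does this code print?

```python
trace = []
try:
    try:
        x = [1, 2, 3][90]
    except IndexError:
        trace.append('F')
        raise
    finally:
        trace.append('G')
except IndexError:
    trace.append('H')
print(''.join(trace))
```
FGH

finally runs before re-raised exception propagates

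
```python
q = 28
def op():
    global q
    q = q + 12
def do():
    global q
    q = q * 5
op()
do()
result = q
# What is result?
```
200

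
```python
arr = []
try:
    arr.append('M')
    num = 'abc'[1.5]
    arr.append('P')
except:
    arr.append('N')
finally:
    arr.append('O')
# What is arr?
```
['M', 'N', 'O']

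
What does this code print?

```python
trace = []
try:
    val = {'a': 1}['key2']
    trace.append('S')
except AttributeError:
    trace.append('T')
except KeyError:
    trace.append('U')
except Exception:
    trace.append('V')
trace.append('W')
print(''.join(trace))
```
UW

KeyError matches before generic Exception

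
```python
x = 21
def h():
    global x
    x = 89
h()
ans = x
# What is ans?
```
89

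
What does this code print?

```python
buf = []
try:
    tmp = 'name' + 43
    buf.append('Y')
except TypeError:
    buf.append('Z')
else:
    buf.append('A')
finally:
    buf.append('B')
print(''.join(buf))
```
ZB

Exception: except runs, else skipped, finally runs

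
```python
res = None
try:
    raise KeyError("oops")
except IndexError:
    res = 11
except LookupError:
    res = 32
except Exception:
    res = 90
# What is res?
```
32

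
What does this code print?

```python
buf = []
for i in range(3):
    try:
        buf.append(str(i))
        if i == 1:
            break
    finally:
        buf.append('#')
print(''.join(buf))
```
0#1#

finally runs even when breaking out of loop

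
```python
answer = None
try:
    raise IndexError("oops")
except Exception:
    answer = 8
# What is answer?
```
8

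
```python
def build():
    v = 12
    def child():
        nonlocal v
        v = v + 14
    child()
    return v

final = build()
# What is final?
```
26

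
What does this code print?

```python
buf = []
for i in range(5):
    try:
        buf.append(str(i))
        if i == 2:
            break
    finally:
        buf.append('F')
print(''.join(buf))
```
0F1F2F

finally runs even when breaking out of loop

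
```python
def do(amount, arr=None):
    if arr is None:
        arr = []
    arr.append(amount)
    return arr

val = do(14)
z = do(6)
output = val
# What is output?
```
[14]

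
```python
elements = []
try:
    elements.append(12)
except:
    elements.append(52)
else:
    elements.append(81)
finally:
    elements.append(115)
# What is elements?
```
[12, 81, 115]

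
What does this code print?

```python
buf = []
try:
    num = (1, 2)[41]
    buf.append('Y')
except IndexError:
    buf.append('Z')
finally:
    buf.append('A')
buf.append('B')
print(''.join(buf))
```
ZAB

finally always runs, even after exception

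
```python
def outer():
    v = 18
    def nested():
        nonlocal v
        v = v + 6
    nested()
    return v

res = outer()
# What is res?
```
24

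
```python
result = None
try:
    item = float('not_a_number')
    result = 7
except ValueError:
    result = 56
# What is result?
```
56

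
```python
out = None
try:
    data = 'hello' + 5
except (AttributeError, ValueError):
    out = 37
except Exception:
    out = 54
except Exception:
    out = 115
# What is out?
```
54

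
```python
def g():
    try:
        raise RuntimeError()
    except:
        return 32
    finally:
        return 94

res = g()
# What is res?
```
94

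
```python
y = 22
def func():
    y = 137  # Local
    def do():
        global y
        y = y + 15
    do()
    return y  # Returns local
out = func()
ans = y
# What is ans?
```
37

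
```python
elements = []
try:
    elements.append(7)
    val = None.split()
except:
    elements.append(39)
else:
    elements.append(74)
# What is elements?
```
[7, 39]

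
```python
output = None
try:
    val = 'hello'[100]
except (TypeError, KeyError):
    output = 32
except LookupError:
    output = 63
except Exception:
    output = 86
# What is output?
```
63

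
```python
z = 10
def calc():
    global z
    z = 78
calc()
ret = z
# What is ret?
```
78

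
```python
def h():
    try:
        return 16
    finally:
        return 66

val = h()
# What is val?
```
66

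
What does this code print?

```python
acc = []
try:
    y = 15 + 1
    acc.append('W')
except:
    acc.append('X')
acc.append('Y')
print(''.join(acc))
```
WY

No exception, try block completes normally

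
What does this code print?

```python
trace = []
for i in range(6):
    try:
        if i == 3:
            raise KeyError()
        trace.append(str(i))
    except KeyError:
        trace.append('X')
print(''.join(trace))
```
012X45

Exception on i=3 caught, loop continues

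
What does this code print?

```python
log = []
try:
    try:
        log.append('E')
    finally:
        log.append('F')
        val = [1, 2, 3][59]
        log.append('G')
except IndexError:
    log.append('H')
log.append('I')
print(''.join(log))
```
EFHI

Exception in inner finally caught by outer except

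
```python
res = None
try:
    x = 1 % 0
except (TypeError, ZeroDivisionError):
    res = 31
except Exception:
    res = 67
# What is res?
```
31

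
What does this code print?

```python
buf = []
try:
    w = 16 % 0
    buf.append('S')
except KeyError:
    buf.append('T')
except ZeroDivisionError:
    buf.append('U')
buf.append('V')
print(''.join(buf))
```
UV

ZeroDivisionError is caught by its specific handler, not KeyError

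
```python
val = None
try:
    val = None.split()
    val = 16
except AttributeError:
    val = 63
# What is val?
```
63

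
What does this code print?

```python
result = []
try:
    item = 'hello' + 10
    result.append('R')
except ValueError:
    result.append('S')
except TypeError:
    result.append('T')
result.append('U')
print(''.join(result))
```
TU

TypeError is caught by its specific handler, not ValueError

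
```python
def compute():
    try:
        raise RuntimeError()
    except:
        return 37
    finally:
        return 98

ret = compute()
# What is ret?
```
98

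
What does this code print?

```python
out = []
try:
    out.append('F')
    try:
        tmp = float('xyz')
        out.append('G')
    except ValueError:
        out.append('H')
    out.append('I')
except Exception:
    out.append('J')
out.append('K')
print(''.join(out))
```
FHIK

Inner exception caught by inner handler, outer continues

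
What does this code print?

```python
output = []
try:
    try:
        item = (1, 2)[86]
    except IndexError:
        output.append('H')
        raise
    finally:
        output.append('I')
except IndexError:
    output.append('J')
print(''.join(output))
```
HIJ

finally runs before re-raised exception propagates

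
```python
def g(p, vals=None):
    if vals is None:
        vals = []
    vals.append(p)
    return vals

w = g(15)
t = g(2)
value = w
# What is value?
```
[15]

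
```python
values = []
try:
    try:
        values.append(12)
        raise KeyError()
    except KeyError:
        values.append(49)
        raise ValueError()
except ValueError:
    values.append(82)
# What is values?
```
[12, 49, 82]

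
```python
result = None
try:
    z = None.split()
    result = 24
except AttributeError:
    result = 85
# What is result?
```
85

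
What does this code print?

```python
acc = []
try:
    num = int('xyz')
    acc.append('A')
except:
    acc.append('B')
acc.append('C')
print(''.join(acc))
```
BC

Exception raised in try, caught by bare except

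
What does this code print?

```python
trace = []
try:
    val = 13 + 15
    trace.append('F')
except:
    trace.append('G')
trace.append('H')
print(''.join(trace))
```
FH

No exception, try block completes normally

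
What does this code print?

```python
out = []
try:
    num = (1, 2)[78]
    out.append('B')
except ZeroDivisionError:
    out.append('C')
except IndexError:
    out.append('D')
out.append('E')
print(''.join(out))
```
DE

IndexError is caught by its specific handler, not ZeroDivisionError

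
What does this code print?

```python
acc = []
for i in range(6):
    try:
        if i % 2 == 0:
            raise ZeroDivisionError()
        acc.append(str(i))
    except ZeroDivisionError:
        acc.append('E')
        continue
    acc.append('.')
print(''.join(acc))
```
E1.E3.E5.

continue in except skips rest of loop body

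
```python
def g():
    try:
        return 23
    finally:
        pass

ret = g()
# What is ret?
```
23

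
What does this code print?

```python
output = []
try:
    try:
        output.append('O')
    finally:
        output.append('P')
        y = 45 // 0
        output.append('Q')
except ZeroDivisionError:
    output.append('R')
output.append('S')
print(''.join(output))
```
OPRS

Exception in inner finally caught by outer except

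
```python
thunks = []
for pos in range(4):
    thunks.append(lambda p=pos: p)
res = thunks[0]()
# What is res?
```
0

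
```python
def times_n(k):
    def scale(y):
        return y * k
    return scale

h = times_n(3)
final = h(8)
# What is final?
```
24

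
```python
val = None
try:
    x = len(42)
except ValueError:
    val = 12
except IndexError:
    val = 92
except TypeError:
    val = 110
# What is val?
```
110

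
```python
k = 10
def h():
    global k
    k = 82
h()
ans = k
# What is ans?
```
82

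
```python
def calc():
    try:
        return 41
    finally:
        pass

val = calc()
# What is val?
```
41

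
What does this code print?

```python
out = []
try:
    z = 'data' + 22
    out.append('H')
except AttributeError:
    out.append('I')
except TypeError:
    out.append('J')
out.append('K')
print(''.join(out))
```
JK

TypeError is caught by its specific handler, not AttributeError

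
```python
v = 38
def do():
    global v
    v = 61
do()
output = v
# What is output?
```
61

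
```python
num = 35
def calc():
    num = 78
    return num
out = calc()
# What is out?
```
78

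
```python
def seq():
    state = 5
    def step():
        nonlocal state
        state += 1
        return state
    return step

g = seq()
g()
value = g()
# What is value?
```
7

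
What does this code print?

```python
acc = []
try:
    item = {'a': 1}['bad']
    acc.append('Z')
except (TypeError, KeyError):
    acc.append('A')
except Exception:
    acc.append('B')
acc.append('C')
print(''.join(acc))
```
AC

KeyError matches tuple containing it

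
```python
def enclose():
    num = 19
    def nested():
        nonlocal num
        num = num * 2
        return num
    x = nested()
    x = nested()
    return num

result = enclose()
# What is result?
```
76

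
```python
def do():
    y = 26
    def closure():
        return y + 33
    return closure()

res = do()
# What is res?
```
59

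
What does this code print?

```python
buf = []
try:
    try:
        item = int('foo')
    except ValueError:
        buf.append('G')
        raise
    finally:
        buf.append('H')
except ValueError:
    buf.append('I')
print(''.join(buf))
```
GHI

finally runs before re-raised exception propagates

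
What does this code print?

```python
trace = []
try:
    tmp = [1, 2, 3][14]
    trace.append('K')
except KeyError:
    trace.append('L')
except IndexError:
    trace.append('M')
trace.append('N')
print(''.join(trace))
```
MN

IndexError is caught by its specific handler, not KeyError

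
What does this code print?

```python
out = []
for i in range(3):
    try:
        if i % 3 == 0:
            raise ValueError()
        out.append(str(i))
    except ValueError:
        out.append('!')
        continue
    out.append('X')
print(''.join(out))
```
!1X2X

continue in except skips rest of loop body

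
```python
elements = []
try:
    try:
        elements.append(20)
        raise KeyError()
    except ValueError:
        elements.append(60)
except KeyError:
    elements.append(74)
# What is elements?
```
[20, 74]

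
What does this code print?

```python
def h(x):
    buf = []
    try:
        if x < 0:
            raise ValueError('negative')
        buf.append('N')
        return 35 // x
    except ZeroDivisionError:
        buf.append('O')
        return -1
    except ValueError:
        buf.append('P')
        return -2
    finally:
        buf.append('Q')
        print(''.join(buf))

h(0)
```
NOQ

x=0 causes ZeroDivisionError, caught, finally prints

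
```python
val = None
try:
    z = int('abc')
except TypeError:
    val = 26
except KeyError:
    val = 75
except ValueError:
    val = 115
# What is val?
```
115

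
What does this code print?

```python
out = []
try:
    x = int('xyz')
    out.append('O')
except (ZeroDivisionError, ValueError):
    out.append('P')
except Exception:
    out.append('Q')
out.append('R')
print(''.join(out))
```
PR

ValueError matches tuple containing it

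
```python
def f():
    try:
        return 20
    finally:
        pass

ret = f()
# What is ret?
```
20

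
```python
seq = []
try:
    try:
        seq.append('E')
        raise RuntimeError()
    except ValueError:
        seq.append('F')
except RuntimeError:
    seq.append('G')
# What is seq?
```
['E', 'G']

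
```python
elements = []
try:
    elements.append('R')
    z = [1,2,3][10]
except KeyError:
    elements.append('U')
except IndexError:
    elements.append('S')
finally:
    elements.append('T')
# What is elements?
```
['R', 'S', 'T']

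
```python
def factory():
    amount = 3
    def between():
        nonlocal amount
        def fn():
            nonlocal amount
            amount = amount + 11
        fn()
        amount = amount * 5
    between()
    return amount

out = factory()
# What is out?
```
70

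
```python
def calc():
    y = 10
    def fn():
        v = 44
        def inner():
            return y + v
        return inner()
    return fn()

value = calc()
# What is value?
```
54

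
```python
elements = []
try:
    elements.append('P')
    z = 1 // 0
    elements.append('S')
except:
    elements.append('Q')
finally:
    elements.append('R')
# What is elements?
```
['P', 'Q', 'R']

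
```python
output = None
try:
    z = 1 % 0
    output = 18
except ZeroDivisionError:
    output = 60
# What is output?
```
60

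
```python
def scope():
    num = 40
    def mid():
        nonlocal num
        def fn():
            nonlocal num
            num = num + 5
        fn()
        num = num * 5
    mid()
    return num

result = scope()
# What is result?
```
225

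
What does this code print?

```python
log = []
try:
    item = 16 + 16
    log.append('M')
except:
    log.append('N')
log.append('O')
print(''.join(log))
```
MO

No exception, try block completes normally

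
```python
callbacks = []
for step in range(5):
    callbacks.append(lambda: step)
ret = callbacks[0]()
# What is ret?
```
4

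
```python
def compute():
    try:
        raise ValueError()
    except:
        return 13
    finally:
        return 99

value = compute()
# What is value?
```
99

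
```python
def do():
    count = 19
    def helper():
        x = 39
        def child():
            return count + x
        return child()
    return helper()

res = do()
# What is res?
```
58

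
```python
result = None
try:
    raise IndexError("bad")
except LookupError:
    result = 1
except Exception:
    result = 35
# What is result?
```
1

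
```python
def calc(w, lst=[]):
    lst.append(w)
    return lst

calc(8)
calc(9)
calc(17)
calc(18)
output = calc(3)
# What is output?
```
[8, 9, 17, 18, 3]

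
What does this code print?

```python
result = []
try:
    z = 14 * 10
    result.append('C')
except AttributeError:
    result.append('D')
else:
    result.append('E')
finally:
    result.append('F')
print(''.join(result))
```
CEF

else runs before finally when no exception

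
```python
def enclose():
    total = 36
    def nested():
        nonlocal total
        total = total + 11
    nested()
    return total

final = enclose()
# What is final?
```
47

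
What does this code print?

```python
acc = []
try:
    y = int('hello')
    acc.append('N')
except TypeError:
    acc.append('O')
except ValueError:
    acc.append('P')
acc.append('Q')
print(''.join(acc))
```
PQ

ValueError is caught by its specific handler, not TypeError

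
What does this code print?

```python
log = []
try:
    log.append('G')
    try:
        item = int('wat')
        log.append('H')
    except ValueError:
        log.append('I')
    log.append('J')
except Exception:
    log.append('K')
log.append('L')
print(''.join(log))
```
GIJL

Inner exception caught by inner handler, outer continues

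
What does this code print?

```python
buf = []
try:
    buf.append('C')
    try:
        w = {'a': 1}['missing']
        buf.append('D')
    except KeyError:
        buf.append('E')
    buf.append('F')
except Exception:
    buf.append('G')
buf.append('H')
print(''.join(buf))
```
CEFH

Inner exception caught by inner handler, outer continues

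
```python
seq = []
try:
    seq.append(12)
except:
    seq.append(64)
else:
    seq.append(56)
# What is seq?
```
[12, 56]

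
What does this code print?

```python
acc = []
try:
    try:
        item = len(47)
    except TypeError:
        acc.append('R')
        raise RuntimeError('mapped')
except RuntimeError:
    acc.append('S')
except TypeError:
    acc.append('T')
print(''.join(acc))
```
RS

New RuntimeError raised, caught by outer RuntimeError handler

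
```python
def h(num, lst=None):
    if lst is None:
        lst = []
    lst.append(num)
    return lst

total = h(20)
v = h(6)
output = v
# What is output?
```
[6]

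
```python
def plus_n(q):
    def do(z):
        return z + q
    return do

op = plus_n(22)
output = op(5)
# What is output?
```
27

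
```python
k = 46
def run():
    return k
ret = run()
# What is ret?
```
46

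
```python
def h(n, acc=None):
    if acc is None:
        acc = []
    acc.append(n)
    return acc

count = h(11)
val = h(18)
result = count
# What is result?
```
[11]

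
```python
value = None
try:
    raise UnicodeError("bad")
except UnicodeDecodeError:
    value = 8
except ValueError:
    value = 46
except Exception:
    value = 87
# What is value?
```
46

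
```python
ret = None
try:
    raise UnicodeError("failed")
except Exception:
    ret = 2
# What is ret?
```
2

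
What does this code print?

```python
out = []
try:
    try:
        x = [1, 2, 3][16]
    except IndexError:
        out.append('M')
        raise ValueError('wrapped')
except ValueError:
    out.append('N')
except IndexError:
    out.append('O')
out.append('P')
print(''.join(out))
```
MNP

ValueError raised and caught, original IndexError not re-raised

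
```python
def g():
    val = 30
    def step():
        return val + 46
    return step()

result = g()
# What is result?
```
76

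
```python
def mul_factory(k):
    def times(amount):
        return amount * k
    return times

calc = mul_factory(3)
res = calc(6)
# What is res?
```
18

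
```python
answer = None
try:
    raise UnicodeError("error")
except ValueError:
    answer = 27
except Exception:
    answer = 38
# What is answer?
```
27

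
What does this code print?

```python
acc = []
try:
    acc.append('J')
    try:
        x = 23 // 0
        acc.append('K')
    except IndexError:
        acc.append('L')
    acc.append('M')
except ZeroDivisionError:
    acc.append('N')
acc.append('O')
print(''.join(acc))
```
JNO

Inner handler doesn't match, propagates to outer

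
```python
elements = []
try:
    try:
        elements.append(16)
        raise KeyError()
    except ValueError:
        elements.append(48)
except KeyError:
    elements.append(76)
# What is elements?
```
[16, 76]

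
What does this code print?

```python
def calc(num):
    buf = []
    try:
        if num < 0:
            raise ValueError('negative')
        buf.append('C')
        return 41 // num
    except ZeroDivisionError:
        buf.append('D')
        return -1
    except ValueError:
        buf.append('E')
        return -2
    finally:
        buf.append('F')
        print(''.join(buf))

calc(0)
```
CDF

num=0 causes ZeroDivisionError, caught, finally prints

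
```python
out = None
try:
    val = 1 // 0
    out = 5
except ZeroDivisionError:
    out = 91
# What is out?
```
91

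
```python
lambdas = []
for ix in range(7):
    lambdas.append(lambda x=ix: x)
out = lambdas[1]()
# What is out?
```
1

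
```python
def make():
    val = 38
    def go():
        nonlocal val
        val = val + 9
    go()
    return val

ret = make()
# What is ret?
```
47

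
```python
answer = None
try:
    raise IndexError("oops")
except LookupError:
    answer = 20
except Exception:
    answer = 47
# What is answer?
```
20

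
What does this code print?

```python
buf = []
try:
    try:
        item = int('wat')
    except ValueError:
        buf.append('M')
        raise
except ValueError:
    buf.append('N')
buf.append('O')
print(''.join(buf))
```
MNO

raise without argument re-raises current exception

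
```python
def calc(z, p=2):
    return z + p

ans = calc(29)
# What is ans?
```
31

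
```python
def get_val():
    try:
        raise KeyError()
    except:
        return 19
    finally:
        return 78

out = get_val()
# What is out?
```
78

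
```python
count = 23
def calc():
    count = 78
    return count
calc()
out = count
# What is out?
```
23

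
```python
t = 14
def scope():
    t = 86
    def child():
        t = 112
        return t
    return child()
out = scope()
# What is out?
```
112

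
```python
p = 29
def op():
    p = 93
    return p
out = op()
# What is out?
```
93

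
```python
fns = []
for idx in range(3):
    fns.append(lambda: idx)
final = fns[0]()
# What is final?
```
2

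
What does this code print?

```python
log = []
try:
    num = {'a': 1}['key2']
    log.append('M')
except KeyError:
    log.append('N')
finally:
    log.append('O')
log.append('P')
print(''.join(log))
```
NOP

finally always runs, even after exception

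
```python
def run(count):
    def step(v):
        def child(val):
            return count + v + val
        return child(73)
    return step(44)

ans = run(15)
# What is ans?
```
132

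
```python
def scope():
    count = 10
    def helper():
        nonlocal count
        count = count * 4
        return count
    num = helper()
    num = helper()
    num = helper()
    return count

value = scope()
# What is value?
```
640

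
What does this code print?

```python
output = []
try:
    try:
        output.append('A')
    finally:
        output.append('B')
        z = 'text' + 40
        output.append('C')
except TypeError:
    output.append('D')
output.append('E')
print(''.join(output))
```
ABDE

Exception in inner finally caught by outer except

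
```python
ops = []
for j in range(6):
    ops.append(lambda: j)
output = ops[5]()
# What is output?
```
5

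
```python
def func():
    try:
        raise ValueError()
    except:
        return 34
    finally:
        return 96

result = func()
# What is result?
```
96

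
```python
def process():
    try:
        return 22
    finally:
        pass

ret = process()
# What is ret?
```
22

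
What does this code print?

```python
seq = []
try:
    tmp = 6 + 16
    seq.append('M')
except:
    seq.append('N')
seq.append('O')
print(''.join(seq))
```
MO

No exception, try block completes normally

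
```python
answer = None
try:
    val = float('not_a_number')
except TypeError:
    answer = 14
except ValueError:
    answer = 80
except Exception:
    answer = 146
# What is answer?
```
80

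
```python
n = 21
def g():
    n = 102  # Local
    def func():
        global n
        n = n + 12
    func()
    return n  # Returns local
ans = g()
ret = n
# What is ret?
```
33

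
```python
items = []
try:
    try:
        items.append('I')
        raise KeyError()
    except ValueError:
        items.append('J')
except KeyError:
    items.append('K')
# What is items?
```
['I', 'K']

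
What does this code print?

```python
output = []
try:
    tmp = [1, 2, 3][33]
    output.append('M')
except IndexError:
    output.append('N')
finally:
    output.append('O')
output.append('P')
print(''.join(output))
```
NOP

finally always runs, even after exception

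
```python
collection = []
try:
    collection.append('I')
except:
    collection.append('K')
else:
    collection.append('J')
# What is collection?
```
['I', 'J']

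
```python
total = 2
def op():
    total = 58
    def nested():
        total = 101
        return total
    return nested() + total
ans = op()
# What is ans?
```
159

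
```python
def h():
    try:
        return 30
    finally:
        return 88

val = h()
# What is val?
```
88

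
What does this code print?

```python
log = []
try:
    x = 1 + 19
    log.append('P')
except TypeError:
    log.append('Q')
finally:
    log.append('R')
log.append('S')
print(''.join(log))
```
PRS

finally runs after normal execution too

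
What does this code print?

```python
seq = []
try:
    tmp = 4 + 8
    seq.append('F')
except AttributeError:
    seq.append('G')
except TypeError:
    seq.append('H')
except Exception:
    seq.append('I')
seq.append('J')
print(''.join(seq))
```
FJ

No exception, try block completes normally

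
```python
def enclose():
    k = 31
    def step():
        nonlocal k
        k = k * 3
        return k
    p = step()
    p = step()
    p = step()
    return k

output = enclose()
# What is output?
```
837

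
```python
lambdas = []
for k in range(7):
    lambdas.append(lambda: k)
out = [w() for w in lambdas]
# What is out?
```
[6, 6, 6, 6, 6, 6, 6]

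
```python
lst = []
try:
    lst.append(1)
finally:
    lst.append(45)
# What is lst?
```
[1, 45]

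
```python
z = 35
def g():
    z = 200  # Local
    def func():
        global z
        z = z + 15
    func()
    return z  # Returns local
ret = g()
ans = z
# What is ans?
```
50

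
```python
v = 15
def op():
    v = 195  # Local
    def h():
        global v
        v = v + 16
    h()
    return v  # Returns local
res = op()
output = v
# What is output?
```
31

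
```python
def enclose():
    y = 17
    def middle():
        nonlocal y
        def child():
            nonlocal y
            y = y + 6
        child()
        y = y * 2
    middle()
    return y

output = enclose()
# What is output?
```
46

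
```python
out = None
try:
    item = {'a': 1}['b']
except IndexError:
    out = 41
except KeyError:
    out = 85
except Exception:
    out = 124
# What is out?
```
85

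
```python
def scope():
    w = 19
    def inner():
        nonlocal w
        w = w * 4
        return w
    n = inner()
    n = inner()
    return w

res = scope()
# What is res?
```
304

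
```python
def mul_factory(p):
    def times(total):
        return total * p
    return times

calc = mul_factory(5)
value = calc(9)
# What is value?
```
45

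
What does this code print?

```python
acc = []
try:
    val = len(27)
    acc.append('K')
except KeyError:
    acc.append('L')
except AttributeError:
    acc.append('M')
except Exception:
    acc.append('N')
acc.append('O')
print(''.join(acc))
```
NO

TypeError not specifically caught, falls to Exception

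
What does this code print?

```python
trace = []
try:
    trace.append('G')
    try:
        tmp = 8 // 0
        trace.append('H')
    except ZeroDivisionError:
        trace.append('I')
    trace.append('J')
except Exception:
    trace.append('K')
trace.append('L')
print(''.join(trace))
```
GIJL

Inner exception caught by inner handler, outer continues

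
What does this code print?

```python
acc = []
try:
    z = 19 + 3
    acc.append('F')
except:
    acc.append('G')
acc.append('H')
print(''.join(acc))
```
FH

No exception, try block completes normally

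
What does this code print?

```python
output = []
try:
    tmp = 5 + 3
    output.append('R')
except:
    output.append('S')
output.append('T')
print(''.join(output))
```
RT

No exception, try block completes normally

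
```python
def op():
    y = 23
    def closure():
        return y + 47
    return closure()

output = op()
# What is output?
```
70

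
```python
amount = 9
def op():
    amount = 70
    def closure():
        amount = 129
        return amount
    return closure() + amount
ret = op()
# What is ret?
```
199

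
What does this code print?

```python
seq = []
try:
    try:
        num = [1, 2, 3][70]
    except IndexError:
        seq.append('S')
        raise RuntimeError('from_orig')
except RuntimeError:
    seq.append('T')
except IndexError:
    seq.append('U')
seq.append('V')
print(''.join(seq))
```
STV

RuntimeError raised and caught, original IndexError not re-raised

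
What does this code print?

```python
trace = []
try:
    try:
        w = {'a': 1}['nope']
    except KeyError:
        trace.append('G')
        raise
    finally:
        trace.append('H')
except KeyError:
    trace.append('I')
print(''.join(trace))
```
GHI

finally runs before re-raised exception propagates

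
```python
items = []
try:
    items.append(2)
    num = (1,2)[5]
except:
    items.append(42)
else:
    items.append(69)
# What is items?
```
[2, 42]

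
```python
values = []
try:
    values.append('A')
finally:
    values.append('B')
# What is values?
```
['A', 'B']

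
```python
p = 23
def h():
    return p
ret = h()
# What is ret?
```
23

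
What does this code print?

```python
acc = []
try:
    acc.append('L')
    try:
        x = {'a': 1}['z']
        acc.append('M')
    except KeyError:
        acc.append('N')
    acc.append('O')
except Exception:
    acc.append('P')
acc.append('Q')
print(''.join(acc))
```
LNOQ

Inner exception caught by inner handler, outer continues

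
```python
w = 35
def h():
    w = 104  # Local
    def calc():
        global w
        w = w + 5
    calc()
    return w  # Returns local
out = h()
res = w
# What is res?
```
40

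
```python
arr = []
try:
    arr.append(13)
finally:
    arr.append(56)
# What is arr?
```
[13, 56]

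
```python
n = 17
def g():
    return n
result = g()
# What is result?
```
17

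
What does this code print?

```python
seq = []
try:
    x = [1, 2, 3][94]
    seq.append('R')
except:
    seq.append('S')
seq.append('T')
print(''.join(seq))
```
ST

Exception raised in try, caught by bare except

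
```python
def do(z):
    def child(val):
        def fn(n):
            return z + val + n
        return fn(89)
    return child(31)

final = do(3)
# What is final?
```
123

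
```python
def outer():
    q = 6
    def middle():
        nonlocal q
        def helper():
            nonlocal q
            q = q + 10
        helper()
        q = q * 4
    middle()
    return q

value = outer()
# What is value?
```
64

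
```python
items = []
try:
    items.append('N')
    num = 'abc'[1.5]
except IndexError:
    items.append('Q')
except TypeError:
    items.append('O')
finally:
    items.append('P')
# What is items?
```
['N', 'O', 'P']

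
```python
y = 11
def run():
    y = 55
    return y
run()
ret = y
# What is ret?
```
11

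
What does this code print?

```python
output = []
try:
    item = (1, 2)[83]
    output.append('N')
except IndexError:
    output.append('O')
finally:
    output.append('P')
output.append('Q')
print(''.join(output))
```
OPQ

finally always runs, even after exception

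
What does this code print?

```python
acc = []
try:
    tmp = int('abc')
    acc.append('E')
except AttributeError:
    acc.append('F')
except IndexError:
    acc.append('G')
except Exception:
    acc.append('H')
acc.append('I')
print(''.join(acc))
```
HI

ValueError not specifically caught, falls to Exception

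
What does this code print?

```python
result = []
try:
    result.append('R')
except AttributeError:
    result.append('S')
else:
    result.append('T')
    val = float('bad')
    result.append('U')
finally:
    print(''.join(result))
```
RT

Try succeeds, else appends 'T', ValueError in else is uncaught, finally prints before exception propagates ('U' never appended)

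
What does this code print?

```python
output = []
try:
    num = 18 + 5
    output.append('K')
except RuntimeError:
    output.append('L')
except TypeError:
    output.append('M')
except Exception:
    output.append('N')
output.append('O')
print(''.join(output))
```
KO

No exception, try block completes normally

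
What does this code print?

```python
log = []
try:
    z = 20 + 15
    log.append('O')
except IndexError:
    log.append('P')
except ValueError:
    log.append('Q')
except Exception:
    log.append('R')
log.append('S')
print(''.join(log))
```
OS

No exception, try block completes normally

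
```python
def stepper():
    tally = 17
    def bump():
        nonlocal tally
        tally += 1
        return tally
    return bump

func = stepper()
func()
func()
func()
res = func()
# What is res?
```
21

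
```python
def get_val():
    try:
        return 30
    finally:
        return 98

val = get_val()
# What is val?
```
98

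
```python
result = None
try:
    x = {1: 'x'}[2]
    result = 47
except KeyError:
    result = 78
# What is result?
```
78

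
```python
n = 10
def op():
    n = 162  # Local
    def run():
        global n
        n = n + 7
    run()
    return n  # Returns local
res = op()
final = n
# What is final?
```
17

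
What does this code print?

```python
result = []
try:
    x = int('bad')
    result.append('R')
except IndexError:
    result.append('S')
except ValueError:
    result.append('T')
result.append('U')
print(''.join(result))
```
TU

ValueError is caught by its specific handler, not IndexError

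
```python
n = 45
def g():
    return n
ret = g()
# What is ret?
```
45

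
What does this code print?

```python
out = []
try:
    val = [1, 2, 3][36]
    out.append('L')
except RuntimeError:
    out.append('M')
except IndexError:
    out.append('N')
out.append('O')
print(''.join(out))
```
NO

IndexError is caught by its specific handler, not RuntimeError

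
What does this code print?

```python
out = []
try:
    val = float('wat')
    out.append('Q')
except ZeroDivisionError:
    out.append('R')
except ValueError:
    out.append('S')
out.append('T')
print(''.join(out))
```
ST

ValueError is caught by its specific handler, not ZeroDivisionError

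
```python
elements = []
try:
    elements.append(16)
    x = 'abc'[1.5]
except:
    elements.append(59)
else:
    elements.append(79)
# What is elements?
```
[16, 59]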